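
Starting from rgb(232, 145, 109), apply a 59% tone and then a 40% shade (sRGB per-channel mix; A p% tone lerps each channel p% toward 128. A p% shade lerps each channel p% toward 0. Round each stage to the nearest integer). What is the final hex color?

#675148

Lerp each channel 59% toward 128:
  R: 232 + 0.59×(128−232) = 232 − 61.36 = 170.64 → 171
  G: 145 − 10.03 = 134.97 → 135
  B: 109 + 0.59×(128−109) = 109 + 11.21 = 120.21 → 120
After the tone: rgb(171, 135, 120) = #AB8778.
Lerp each channel 40% toward 0:
  R: 171 + 0.4×(0−171) = 171 − 68.4 = 102.6 → 103
  G: 135 − 54 = 81 → 81
  B: 120 + 0.4×(0−120) = 120 − 48 = 72 → 72
rgb(103, 81, 72) = #675148.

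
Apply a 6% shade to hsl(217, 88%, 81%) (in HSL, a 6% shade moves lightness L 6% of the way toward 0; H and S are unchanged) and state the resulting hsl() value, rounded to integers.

hsl(217, 88%, 76%)

L moves 6% from 81 toward 0: 81 − 4.86 = 76.14 → 76.
H and S are unchanged.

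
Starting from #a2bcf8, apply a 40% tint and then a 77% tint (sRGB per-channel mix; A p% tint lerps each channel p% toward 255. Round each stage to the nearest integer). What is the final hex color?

#a2bcf8 is rgb(162, 188, 248).
Per channel, c → c + 0.4(255 − c):
  R: 162 + 0.4×(255−162) = 162 + 37.2 = 199.2 → 199
  G: 188 + 0.4×(255−188) = 188 + 26.8 = 214.8 → 215
  B: 248 + 0.4×(255−248) = 248 + 2.8 = 250.8 → 251
After the tint: rgb(199, 215, 251) = #c7d7fb.
Per channel, c → c + 0.77(255 − c):
  R: 199 + 0.77×(255−199) = 199 + 43.12 = 242.12 → 242
  G: 215 + 0.77×(255−215) = 215 + 30.8 = 245.8 → 246
  B: 251 + 0.77×(255−251) = 251 + 3.08 = 254.08 → 254
rgb(242, 246, 254) = #f2f6fe.

#f2f6fe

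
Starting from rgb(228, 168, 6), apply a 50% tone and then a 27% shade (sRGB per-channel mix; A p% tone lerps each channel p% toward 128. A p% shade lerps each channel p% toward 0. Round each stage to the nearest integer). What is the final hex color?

Per channel, c → c + 0.5(128 − c):
  R: 228 + 0.5×(128−228) = 228 − 50 = 178 → 178
  G: 168 − 20 = 148 → 148
  B: 6 + 0.5×(128−6) = 6 + 61 = 67 → 67
After the tone: rgb(178, 148, 67) = #B29443.
Lerp each channel 27% toward 0:
  R: 178 − 48.06 = 129.94 → 130
  G: 148 + 0.27×(0−148) = 148 − 39.96 = 108.04 → 108
  B: 67 + 0.27×(0−67) = 67 − 18.09 = 48.91 → 49
rgb(130, 108, 49) = #826C31.

#826C31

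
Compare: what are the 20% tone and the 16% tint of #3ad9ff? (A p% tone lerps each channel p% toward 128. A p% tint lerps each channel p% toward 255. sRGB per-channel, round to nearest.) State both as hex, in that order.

#3ad9ff is rgb(58, 217, 255).
20% tone:
  R: 58 + 14 = 72 → 72
  G: 217 − 17.8 = 199.2 → 199
  B: 255 + 0.2×(128−255) = 255 − 25.4 = 229.6 → 230
  → #48c7e6
16% tint:
  R: 58 + 0.16×(255−58) = 58 + 31.52 = 89.52 → 90
  G: 217 + 6.08 = 223.08 → 223
  B: 255 + 0 = 255 → 255
  → #5adfff

#48c7e6, #5adfff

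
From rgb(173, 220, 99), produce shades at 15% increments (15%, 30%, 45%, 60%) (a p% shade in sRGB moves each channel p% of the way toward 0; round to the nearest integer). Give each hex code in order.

15%: (173 − 25.95 = 147.05→147, 220 − 33 = 187→187, 99 − 14.85 = 84.15→84) → #93BB54
30%: (173 − 51.9 = 121.1→121, 220 − 66 = 154→154, 99 − 29.7 = 69.3→69) → #799A45
45%: (173 − 77.85 = 95.15→95, 220 − 99 = 121→121, 99 − 44.55 = 54.45→54) → #5F7936
60%: (173 − 103.8 = 69.2→69, 220 − 132 = 88→88, 99 − 59.4 = 39.6→40) → #455828

#93BB54, #799A45, #5F7936, #455828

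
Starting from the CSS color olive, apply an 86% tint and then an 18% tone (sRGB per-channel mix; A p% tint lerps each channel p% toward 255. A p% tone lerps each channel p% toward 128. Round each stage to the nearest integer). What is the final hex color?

CSS olive is rgb(128, 128, 0).
An 86% tint moves each channel 86% toward 255:
  R: 128 + 109.22 = 237.22 → 237
  G: 128 + 0.86×(255−128) = 128 + 109.22 = 237.22 → 237
  B: 0 + 0.86×(255−0) = 0 + 219.3 = 219.3 → 219
After the tint: rgb(237, 237, 219) = #EDEDDB.
An 18% tone moves each channel 18% toward 128:
  R: 237 − 19.62 = 217.38 → 217
  G: 237 + 0.18×(128−237) = 237 − 19.62 = 217.38 → 217
  B: 219 + 0.18×(128−219) = 219 − 16.38 = 202.62 → 203
rgb(217, 217, 203) = #D9D9CB.

#D9D9CB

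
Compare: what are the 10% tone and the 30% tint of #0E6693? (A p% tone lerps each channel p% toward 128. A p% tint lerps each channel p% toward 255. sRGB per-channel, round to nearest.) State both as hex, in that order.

#0E6693 is rgb(14, 102, 147).
10% tone:
  R: 14 + 0.1×(128−14) = 14 + 11.4 = 25.4 → 25
  G: 102 + 2.6 = 104.6 → 105
  B: 147 + 0.1×(128−147) = 147 − 1.9 = 145.1 → 145
  → #196991
30% tint:
  R: 14 + 72.3 = 86.3 → 86
  G: 102 + 0.3×(255−102) = 102 + 45.9 = 147.9 → 148
  B: 147 + 0.3×(255−147) = 147 + 32.4 = 179.4 → 179
  → #5694B3

#196991, #5694B3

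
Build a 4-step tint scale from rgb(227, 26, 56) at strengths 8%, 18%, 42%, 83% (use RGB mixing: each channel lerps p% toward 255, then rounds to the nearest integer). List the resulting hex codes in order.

8%: (227 + 2.24 = 229.24→229, 26 + 18.32 = 44.32→44, 56 + 15.92 = 71.92→72) → #e52c48
18%: (227 + 5.04 = 232.04→232, 26 + 41.22 = 67.22→67, 56 + 35.82 = 91.82→92) → #e8435c
42%: (227 + 11.76 = 238.76→239, 26 + 96.18 = 122.18→122, 56 + 83.58 = 139.58→140) → #ef7a8c
83%: (227 + 23.24 = 250.24→250, 26 + 190.07 = 216.07→216, 56 + 165.17 = 221.17→221) → #fad8dd

#e52c48, #e8435c, #ef7a8c, #fad8dd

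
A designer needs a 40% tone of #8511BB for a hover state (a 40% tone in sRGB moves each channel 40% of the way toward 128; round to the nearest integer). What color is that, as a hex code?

#8511BB is rgb(133, 17, 187).
A 40% tone moves each channel 40% toward 128:
  R: 133 − 2 = 131 → 131
  G: 17 + 44.4 = 61.4 → 61
  B: 187 + 0.4×(128−187) = 187 − 23.6 = 163.4 → 163
rgb(131, 61, 163) = #833DA3.

#833DA3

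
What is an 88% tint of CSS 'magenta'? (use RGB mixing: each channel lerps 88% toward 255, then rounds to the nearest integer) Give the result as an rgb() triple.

CSS magenta is rgb(255, 0, 255).
Per channel, c → c + 0.88(255 − c):
  R: 255 + 0.88×(255−255) = 255 + 0 = 255 → 255
  G: 0 + 224.4 = 224.4 → 224
  B: 255 + 0 = 255 → 255

rgb(255, 224, 255)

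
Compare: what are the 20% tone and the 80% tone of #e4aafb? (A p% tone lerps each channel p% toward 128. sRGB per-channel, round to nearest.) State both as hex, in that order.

#d0a2e2, #948899

#e4aafb is rgb(228, 170, 251).
20% tone:
  R: 228 + 0.2×(128−228) = 228 − 20 = 208 → 208
  G: 170 + 0.2×(128−170) = 170 − 8.4 = 161.6 → 162
  B: 251 − 24.6 = 226.4 → 226
  → #d0a2e2
80% tone:
  R: 228 − 80 = 148 → 148
  G: 170 − 33.6 = 136.4 → 136
  B: 251 + 0.8×(128−251) = 251 − 98.4 = 152.6 → 153
  → #948899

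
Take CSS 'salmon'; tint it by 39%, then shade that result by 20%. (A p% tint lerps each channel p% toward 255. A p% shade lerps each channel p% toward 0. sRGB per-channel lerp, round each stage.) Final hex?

#CA8E87

CSS salmon is rgb(250, 128, 114).
Lerp each channel 39% toward 255:
  R: 250 + 0.39×(255−250) = 250 + 1.95 = 251.95 → 252
  G: 128 + 0.39×(255−128) = 128 + 49.53 = 177.53 → 178
  B: 114 + 54.99 = 168.99 → 169
After the tint: rgb(252, 178, 169) = #FCB2A9.
Lerp each channel 20% toward 0:
  R: 252 + 0.2×(0−252) = 252 − 50.4 = 201.6 → 202
  G: 178 + 0.2×(0−178) = 178 − 35.6 = 142.4 → 142
  B: 169 − 33.8 = 135.2 → 135
rgb(202, 142, 135) = #CA8E87.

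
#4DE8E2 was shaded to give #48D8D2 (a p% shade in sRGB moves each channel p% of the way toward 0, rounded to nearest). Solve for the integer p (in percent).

7%

#4DE8E2 is rgb(77, 232, 226); #48D8D2 is rgb(72, 216, 210).
On the G channel (widest range): 216 ≈ 232 + (p/100)(0 − 232), so p ≈ 100×(216 − 232)/(0 − 232) = -1600/-232 = 6.90.
p = 7 reproduces all three channels after rounding.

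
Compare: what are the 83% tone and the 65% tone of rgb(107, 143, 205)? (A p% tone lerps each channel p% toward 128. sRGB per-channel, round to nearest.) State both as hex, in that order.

83% tone:
  R: 107 + 0.83×(128−107) = 107 + 17.43 = 124.43 → 124
  G: 143 − 12.45 = 130.55 → 131
  B: 205 + 0.83×(128−205) = 205 − 63.91 = 141.09 → 141
  → #7C838D
65% tone:
  R: 107 + 0.65×(128−107) = 107 + 13.65 = 120.65 → 121
  G: 143 − 9.75 = 133.25 → 133
  B: 205 + 0.65×(128−205) = 205 − 50.05 = 154.95 → 155
  → #79859B

#7C838D, #79859B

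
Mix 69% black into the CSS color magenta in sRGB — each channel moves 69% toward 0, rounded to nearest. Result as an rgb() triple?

CSS magenta is rgb(255, 0, 255).
Lerp each channel 69% toward 0:
  R: 255 + 0.69×(0−255) = 255 − 175.95 = 79.05 → 79
  G: 0 + 0 = 0 → 0
  B: 255 + 0.69×(0−255) = 255 − 175.95 = 79.05 → 79

rgb(79, 0, 79)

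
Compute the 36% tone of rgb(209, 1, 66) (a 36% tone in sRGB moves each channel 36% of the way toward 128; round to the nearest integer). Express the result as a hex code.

#b42f58

A 36% tone moves each channel 36% toward 128:
  R: 209 + 0.36×(128−209) = 209 − 29.16 = 179.84 → 180
  G: 1 + 45.72 = 46.72 → 47
  B: 66 + 22.32 = 88.32 → 88
rgb(180, 47, 88) = #b42f58.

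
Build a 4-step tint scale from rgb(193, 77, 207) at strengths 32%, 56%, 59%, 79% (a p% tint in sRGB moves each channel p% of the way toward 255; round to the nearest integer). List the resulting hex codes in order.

32%: (193 + 19.84 = 212.84→213, 77 + 56.96 = 133.96→134, 207 + 15.36 = 222.36→222) → #d586de
56%: (193 + 34.72 = 227.72→228, 77 + 99.68 = 176.68→177, 207 + 26.88 = 233.88→234) → #e4b1ea
59%: (193 + 36.58 = 229.58→230, 77 + 105.02 = 182.02→182, 207 + 28.32 = 235.32→235) → #e6b6eb
79%: (193 + 48.98 = 241.98→242, 77 + 140.62 = 217.62→218, 207 + 37.92 = 244.92→245) → #f2daf5

#d586de, #e4b1ea, #e6b6eb, #f2daf5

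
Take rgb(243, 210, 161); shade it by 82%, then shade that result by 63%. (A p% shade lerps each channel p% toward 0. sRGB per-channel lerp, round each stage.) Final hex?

Per channel, c → c + 0.82(0 − c):
  R: 243 + 0.82×(0−243) = 243 − 199.26 = 43.74 → 44
  G: 210 − 172.2 = 37.8 → 38
  B: 161 − 132.02 = 28.98 → 29
After the shade: rgb(44, 38, 29) = #2c261d.
A 63% shade moves each channel 63% toward 0:
  R: 44 − 27.72 = 16.28 → 16
  G: 38 + 0.63×(0−38) = 38 − 23.94 = 14.06 → 14
  B: 29 + 0.63×(0−29) = 29 − 18.27 = 10.73 → 11
rgb(16, 14, 11) = #100e0b.

#100e0b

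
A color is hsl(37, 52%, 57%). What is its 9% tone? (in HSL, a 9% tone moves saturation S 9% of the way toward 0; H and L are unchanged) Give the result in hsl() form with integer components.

S moves 9% from 52 toward 0: 52 − 4.68 = 47.32 → 47.
H and L are unchanged.

hsl(37, 47%, 57%)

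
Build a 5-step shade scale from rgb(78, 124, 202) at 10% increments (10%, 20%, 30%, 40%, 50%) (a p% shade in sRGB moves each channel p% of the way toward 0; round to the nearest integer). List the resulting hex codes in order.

10%: (78 − 7.8 = 70.2→70, 124 − 12.4 = 111.6→112, 202 − 20.2 = 181.8→182) → #4670B6
20%: (78 − 15.6 = 62.4→62, 124 − 24.8 = 99.2→99, 202 − 40.4 = 161.6→162) → #3E63A2
30%: (78 − 23.4 = 54.6→55, 124 − 37.2 = 86.8→87, 202 − 60.6 = 141.4→141) → #37578D
40%: (78 − 31.2 = 46.8→47, 124 − 49.6 = 74.4→74, 202 − 80.8 = 121.2→121) → #2F4A79
50%: (78 − 39 = 39→39, 124 − 62 = 62→62, 202 − 101 = 101→101) → #273E65

#4670B6, #3E63A2, #37578D, #2F4A79, #273E65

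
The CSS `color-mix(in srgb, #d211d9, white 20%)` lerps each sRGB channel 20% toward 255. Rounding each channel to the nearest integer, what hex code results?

#d211d9 is rgb(210, 17, 217).
Per channel, c → c + 0.2(255 − c):
  R: 210 + 9 = 219 → 219
  G: 17 + 0.2×(255−17) = 17 + 47.6 = 64.6 → 65
  B: 217 + 0.2×(255−217) = 217 + 7.6 = 224.6 → 225
rgb(219, 65, 225) = #db41e1.

#db41e1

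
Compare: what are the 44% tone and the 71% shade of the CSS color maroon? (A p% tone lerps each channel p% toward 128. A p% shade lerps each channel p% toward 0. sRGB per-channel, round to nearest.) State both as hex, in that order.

#803838, #250000

CSS maroon is rgb(128, 0, 0).
44% tone:
  R: 128 + 0 = 128 → 128
  G: 0 + 56.32 = 56.32 → 56
  B: 0 + 0.44×(128−0) = 0 + 56.32 = 56.32 → 56
  → #803838
71% shade:
  R: 128 − 90.88 = 37.12 → 37
  G: 0 + 0.71×(0−0) = 0 + 0 = 0 → 0
  B: 0 + 0 = 0 → 0
  → #250000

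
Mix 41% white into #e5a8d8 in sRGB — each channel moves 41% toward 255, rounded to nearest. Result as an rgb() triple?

#e5a8d8 is rgb(229, 168, 216).
Lerp each channel 41% toward 255:
  R: 229 + 10.66 = 239.66 → 240
  G: 168 + 35.67 = 203.67 → 204
  B: 216 + 0.41×(255−216) = 216 + 15.99 = 231.99 → 232

rgb(240, 204, 232)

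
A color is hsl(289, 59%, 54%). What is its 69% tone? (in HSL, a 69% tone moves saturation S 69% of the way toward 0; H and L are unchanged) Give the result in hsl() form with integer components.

hsl(289, 18%, 54%)

S moves 69% from 59 toward 0: 59 − 40.71 = 18.29 → 18.
H and L are unchanged.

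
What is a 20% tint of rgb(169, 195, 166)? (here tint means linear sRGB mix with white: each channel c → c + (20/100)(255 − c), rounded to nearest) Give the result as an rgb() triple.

A 20% tint moves each channel 20% toward 255:
  R: 169 + 17.2 = 186.2 → 186
  G: 195 + 0.2×(255−195) = 195 + 12 = 207 → 207
  B: 166 + 0.2×(255−166) = 166 + 17.8 = 183.8 → 184

rgb(186, 207, 184)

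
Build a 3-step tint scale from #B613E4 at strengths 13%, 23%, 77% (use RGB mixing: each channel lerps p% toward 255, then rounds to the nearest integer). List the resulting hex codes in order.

#B613E4 is rgb(182, 19, 228).
13%: (182 + 9.49 = 191.49→191, 19 + 30.68 = 49.68→50, 228 + 3.51 = 231.51→232) → #BF32E8
23%: (182 + 16.79 = 198.79→199, 19 + 54.28 = 73.28→73, 228 + 6.21 = 234.21→234) → #C749EA
77%: (182 + 56.21 = 238.21→238, 19 + 181.72 = 200.72→201, 228 + 20.79 = 248.79→249) → #EEC9F9

#BF32E8, #C749EA, #EEC9F9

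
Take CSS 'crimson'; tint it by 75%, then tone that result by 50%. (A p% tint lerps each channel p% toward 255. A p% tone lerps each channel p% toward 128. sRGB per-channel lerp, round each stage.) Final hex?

#BBA2A7

CSS crimson is rgb(220, 20, 60).
Lerp each channel 75% toward 255:
  R: 220 + 0.75×(255−220) = 220 + 26.25 = 246.25 → 246
  G: 20 + 176.25 = 196.25 → 196
  B: 60 + 0.75×(255−60) = 60 + 146.25 = 206.25 → 206
After the tint: rgb(246, 196, 206) = #F6C4CE.
A 50% tone moves each channel 50% toward 128:
  R: 246 + 0.5×(128−246) = 246 − 59 = 187 → 187
  G: 196 − 34 = 162 → 162
  B: 206 + 0.5×(128−206) = 206 − 39 = 167 → 167
rgb(187, 162, 167) = #BBA2A7.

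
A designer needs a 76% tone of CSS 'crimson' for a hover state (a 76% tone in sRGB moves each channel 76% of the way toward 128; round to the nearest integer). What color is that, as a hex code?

CSS crimson is rgb(220, 20, 60).
Lerp each channel 76% toward 128:
  R: 220 − 69.92 = 150.08 → 150
  G: 20 + 0.76×(128−20) = 20 + 82.08 = 102.08 → 102
  B: 60 + 0.76×(128−60) = 60 + 51.68 = 111.68 → 112
rgb(150, 102, 112) = #966670.

#966670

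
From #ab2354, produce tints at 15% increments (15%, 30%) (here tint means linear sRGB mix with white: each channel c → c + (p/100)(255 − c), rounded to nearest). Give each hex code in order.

#ab2354 is rgb(171, 35, 84).
15%: (171 + 12.6 = 183.6→184, 35 + 33 = 68→68, 84 + 25.65 = 109.65→110) → #b8446e
30%: (171 + 25.2 = 196.2→196, 35 + 66 = 101→101, 84 + 51.3 = 135.3→135) → #c46587

#b8446e, #c46587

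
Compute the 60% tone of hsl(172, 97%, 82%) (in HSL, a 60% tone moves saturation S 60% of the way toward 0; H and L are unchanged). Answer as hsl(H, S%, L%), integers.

hsl(172, 39%, 82%)

S moves 60% from 97 toward 0: 97 − 58.2 = 38.8 → 39.
H and L are unchanged.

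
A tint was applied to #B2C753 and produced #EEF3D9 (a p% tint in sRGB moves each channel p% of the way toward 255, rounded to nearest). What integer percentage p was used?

#B2C753 is rgb(178, 199, 83); #EEF3D9 is rgb(238, 243, 217).
On the B channel (widest range): 217 ≈ 83 + (p/100)(255 − 83), so p ≈ 100×(217 − 83)/(255 − 83) = 13400/172 = 77.91.
p = 78 reproduces all three channels after rounding.

78%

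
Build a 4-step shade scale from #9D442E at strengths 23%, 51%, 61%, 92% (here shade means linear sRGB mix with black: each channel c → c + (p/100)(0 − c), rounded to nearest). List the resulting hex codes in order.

#9D442E is rgb(157, 68, 46).
23%: (157 − 36.11 = 120.89→121, 68 − 15.64 = 52.36→52, 46 − 10.58 = 35.42→35) → #793423
51%: (157 − 80.07 = 76.93→77, 68 − 34.68 = 33.32→33, 46 − 23.46 = 22.54→23) → #4D2117
61%: (157 − 95.77 = 61.23→61, 68 − 41.48 = 26.52→27, 46 − 28.06 = 17.94→18) → #3D1B12
92%: (157 − 144.44 = 12.56→13, 68 − 62.56 = 5.44→5, 46 − 42.32 = 3.68→4) → #0D0504

#793423, #4D2117, #3D1B12, #0D0504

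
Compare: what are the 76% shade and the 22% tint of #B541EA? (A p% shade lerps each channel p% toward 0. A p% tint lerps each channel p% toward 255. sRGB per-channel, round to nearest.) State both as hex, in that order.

#2B1038, #C56BEF

#B541EA is rgb(181, 65, 234).
76% shade:
  R: 181 + 0.76×(0−181) = 181 − 137.56 = 43.44 → 43
  G: 65 + 0.76×(0−65) = 65 − 49.4 = 15.6 → 16
  B: 234 + 0.76×(0−234) = 234 − 177.84 = 56.16 → 56
  → #2B1038
22% tint:
  R: 181 + 0.22×(255−181) = 181 + 16.28 = 197.28 → 197
  G: 65 + 41.8 = 106.8 → 107
  B: 234 + 4.62 = 238.62 → 239
  → #C56BEF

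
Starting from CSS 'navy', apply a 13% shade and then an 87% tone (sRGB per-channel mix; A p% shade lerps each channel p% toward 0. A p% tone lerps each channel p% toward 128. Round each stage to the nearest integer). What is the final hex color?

CSS navy is rgb(0, 0, 128).
A 13% shade moves each channel 13% toward 0:
  R: 0 + 0.13×(0−0) = 0 + 0 = 0 → 0
  G: 0 + 0.13×(0−0) = 0 + 0 = 0 → 0
  B: 128 + 0.13×(0−128) = 128 − 16.64 = 111.36 → 111
After the shade: rgb(0, 0, 111) = #00006f.
Per channel, c → c + 0.87(128 − c):
  R: 0 + 111.36 = 111.36 → 111
  G: 0 + 111.36 = 111.36 → 111
  B: 111 + 14.79 = 125.79 → 126
rgb(111, 111, 126) = #6f6f7e.

#6f6f7e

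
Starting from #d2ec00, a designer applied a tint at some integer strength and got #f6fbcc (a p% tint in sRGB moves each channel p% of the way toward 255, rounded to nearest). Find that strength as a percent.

#d2ec00 is rgb(210, 236, 0); #f6fbcc is rgb(246, 251, 204).
On the B channel (widest range): 204 ≈ 0 + (p/100)(255 − 0), so p ≈ 100×(204 − 0)/(255 − 0) = 20400/255 = 80.00.
p = 80 reproduces all three channels after rounding.

80%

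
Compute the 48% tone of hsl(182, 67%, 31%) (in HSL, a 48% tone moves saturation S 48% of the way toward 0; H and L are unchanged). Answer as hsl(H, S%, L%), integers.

hsl(182, 35%, 31%)

S moves 48% from 67 toward 0: 67 − 32.16 = 34.84 → 35.
H and L are unchanged.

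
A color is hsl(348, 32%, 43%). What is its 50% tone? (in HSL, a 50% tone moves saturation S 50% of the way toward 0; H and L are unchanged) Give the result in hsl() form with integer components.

S moves 50% from 32 toward 0: 32 − 16 = 16 → 16.
H and L are unchanged.

hsl(348, 16%, 43%)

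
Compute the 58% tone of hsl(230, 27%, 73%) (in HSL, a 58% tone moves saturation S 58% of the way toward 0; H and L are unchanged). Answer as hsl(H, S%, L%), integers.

hsl(230, 11%, 73%)

S moves 58% from 27 toward 0: 27 − 15.66 = 11.34 → 11.
H and L are unchanged.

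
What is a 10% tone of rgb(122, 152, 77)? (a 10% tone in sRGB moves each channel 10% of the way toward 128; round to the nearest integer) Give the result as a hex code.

#7b9652

Per channel, c → c + 0.1(128 − c):
  R: 122 + 0.1×(128−122) = 122 + 0.6 = 122.6 → 123
  G: 152 + 0.1×(128−152) = 152 − 2.4 = 149.6 → 150
  B: 77 + 0.1×(128−77) = 77 + 5.1 = 82.1 → 82
rgb(123, 150, 82) = #7b9652.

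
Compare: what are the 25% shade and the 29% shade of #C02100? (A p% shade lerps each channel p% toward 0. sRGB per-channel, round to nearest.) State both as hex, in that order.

#901900, #881700

#C02100 is rgb(192, 33, 0).
25% shade:
  R: 192 − 48 = 144 → 144
  G: 33 − 8.25 = 24.75 → 25
  B: 0 + 0.25×(0−0) = 0 + 0 = 0 → 0
  → #901900
29% shade:
  R: 192 + 0.29×(0−192) = 192 − 55.68 = 136.32 → 136
  G: 33 − 9.57 = 23.43 → 23
  B: 0 + 0.29×(0−0) = 0 + 0 = 0 → 0
  → #881700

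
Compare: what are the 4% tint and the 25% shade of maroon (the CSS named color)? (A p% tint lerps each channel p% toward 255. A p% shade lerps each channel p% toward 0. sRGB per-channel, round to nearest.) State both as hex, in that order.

#850A0A, #600000

CSS maroon is rgb(128, 0, 0).
4% tint:
  R: 128 + 0.04×(255−128) = 128 + 5.08 = 133.08 → 133
  G: 0 + 10.2 = 10.2 → 10
  B: 0 + 0.04×(255−0) = 0 + 10.2 = 10.2 → 10
  → #850A0A
25% shade:
  R: 128 + 0.25×(0−128) = 128 − 32 = 96 → 96
  G: 0 + 0.25×(0−0) = 0 + 0 = 0 → 0
  B: 0 + 0 = 0 → 0
  → #600000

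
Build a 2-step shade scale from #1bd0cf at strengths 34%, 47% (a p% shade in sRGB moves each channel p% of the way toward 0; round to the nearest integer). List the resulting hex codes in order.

#1bd0cf is rgb(27, 208, 207).
34%: (27 − 9.18 = 17.82→18, 208 − 70.72 = 137.28→137, 207 − 70.38 = 136.62→137) → #128989
47%: (27 − 12.69 = 14.31→14, 208 − 97.76 = 110.24→110, 207 − 97.29 = 109.71→110) → #0e6e6e

#128989, #0e6e6e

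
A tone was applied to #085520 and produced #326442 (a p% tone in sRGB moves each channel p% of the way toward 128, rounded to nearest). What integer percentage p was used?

35%

#085520 is rgb(8, 85, 32); #326442 is rgb(50, 100, 66).
On the R channel (widest range): 50 ≈ 8 + (p/100)(128 − 8), so p ≈ 100×(50 − 8)/(128 − 8) = 4200/120 = 35.00.
p = 35 reproduces all three channels after rounding.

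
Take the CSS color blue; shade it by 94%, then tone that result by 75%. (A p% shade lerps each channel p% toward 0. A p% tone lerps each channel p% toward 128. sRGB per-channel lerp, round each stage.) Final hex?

CSS blue is rgb(0, 0, 255).
Per channel, c → c + 0.94(0 − c):
  R: 0 + 0.94×(0−0) = 0 + 0 = 0 → 0
  G: 0 + 0.94×(0−0) = 0 + 0 = 0 → 0
  B: 255 + 0.94×(0−255) = 255 − 239.7 = 15.3 → 15
After the shade: rgb(0, 0, 15) = #00000f.
Per channel, c → c + 0.75(128 − c):
  R: 0 + 0.75×(128−0) = 0 + 96 = 96 → 96
  G: 0 + 96 = 96 → 96
  B: 15 + 0.75×(128−15) = 15 + 84.75 = 99.75 → 100
rgb(96, 96, 100) = #606064.

#606064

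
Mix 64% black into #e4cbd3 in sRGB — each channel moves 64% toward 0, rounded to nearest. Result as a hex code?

#52494c

#e4cbd3 is rgb(228, 203, 211).
Per channel, c → c + 0.64(0 − c):
  R: 228 − 145.92 = 82.08 → 82
  G: 203 + 0.64×(0−203) = 203 − 129.92 = 73.08 → 73
  B: 211 − 135.04 = 75.96 → 76
rgb(82, 73, 76) = #52494c.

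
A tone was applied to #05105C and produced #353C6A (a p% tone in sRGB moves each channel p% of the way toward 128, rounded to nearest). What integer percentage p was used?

39%

#05105C is rgb(5, 16, 92); #353C6A is rgb(53, 60, 106).
On the R channel (widest range): 53 ≈ 5 + (p/100)(128 − 5), so p ≈ 100×(53 − 5)/(128 − 5) = 4800/123 = 39.02.
p = 39 reproduces all three channels after rounding.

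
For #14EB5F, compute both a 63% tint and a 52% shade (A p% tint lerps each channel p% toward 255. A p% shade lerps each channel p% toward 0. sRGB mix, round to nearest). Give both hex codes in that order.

#A8F8C4, #0A712E

#14EB5F is rgb(20, 235, 95).
63% tint:
  R: 20 + 0.63×(255−20) = 20 + 148.05 = 168.05 → 168
  G: 235 + 0.63×(255−235) = 235 + 12.6 = 247.6 → 248
  B: 95 + 100.8 = 195.8 → 196
  → #A8F8C4
52% shade:
  R: 20 + 0.52×(0−20) = 20 − 10.4 = 9.6 → 10
  G: 235 + 0.52×(0−235) = 235 − 122.2 = 112.8 → 113
  B: 95 + 0.52×(0−95) = 95 − 49.4 = 45.6 → 46
  → #0A712E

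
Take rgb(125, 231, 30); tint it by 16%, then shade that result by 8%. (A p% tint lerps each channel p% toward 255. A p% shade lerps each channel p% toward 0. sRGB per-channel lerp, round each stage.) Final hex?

#86D83D

A 16% tint moves each channel 16% toward 255:
  R: 125 + 0.16×(255−125) = 125 + 20.8 = 145.8 → 146
  G: 231 + 0.16×(255−231) = 231 + 3.84 = 234.84 → 235
  B: 30 + 36 = 66 → 66
After the tint: rgb(146, 235, 66) = #92EB42.
Per channel, c → c + 0.08(0 − c):
  R: 146 + 0.08×(0−146) = 146 − 11.68 = 134.32 → 134
  G: 235 + 0.08×(0−235) = 235 − 18.8 = 216.2 → 216
  B: 66 + 0.08×(0−66) = 66 − 5.28 = 60.72 → 61
rgb(134, 216, 61) = #86D83D.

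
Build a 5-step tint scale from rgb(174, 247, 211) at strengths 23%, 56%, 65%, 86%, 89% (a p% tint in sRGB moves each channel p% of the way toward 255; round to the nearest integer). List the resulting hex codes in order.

#C1F9DD, #DBFBEC, #E3FCF0, #F4FEF9, #F6FEFA

23%: (174 + 18.63 = 192.63→193, 247 + 1.84 = 248.84→249, 211 + 10.12 = 221.12→221) → #C1F9DD
56%: (174 + 45.36 = 219.36→219, 247 + 4.48 = 251.48→251, 211 + 24.64 = 235.64→236) → #DBFBEC
65%: (174 + 52.65 = 226.65→227, 247 + 5.2 = 252.2→252, 211 + 28.6 = 239.6→240) → #E3FCF0
86%: (174 + 69.66 = 243.66→244, 247 + 6.88 = 253.88→254, 211 + 37.84 = 248.84→249) → #F4FEF9
89%: (174 + 72.09 = 246.09→246, 247 + 7.12 = 254.12→254, 211 + 39.16 = 250.16→250) → #F6FEFA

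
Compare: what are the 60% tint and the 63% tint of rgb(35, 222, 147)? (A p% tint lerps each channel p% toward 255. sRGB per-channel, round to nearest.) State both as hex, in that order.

#a7f2d4, #aef3d7

60% tint:
  R: 35 + 132 = 167 → 167
  G: 222 + 19.8 = 241.8 → 242
  B: 147 + 64.8 = 211.8 → 212
  → #a7f2d4
63% tint:
  R: 35 + 138.6 = 173.6 → 174
  G: 222 + 0.63×(255−222) = 222 + 20.79 = 242.79 → 243
  B: 147 + 0.63×(255−147) = 147 + 68.04 = 215.04 → 215
  → #aef3d7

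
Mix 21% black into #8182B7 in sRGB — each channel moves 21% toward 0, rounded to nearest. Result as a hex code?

#8182B7 is rgb(129, 130, 183).
A 21% shade moves each channel 21% toward 0:
  R: 129 − 27.09 = 101.91 → 102
  G: 130 − 27.3 = 102.7 → 103
  B: 183 − 38.43 = 144.57 → 145
rgb(102, 103, 145) = #666791.

#666791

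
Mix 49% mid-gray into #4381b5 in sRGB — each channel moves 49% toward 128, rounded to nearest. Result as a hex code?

#61819b

#4381b5 is rgb(67, 129, 181).
A 49% tone moves each channel 49% toward 128:
  R: 67 + 29.89 = 96.89 → 97
  G: 129 + 0.49×(128−129) = 129 − 0.49 = 128.51 → 129
  B: 181 + 0.49×(128−181) = 181 − 25.97 = 155.03 → 155
rgb(97, 129, 155) = #61819b.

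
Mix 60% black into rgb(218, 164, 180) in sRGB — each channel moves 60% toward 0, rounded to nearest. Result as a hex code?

#574248

Lerp each channel 60% toward 0:
  R: 218 + 0.6×(0−218) = 218 − 130.8 = 87.2 → 87
  G: 164 + 0.6×(0−164) = 164 − 98.4 = 65.6 → 66
  B: 180 + 0.6×(0−180) = 180 − 108 = 72 → 72
rgb(87, 66, 72) = #574248.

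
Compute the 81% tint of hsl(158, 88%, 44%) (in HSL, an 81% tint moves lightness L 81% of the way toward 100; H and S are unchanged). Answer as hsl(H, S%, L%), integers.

hsl(158, 88%, 89%)

L moves 81% from 44 toward 100: 44 + 45.36 = 89.36 → 89.
H and S are unchanged.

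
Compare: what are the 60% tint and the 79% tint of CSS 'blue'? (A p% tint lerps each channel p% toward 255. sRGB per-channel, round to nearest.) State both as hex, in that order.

CSS blue is rgb(0, 0, 255).
60% tint:
  R: 0 + 0.6×(255−0) = 0 + 153 = 153 → 153
  G: 0 + 0.6×(255−0) = 0 + 153 = 153 → 153
  B: 255 + 0.6×(255−255) = 255 + 0 = 255 → 255
  → #9999FF
79% tint:
  R: 0 + 201.45 = 201.45 → 201
  G: 0 + 201.45 = 201.45 → 201
  B: 255 + 0 = 255 → 255
  → #C9C9FF

#9999FF, #C9C9FF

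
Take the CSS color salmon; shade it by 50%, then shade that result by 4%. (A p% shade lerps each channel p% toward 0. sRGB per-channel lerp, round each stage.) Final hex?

CSS salmon is rgb(250, 128, 114).
Per channel, c → c + 0.5(0 − c):
  R: 250 − 125 = 125 → 125
  G: 128 − 64 = 64 → 64
  B: 114 − 57 = 57 → 57
After the shade: rgb(125, 64, 57) = #7d4039.
A 4% shade moves each channel 4% toward 0:
  R: 125 + 0.04×(0−125) = 125 − 5 = 120 → 120
  G: 64 + 0.04×(0−64) = 64 − 2.56 = 61.44 → 61
  B: 57 + 0.04×(0−57) = 57 − 2.28 = 54.72 → 55
rgb(120, 61, 55) = #783d37.

#783d37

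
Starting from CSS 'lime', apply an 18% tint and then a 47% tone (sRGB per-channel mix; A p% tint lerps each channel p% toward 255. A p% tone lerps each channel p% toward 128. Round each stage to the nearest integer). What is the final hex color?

#55C355

CSS lime is rgb(0, 255, 0).
An 18% tint moves each channel 18% toward 255:
  R: 0 + 0.18×(255−0) = 0 + 45.9 = 45.9 → 46
  G: 255 + 0 = 255 → 255
  B: 0 + 45.9 = 45.9 → 46
After the tint: rgb(46, 255, 46) = #2EFF2E.
A 47% tone moves each channel 47% toward 128:
  R: 46 + 0.47×(128−46) = 46 + 38.54 = 84.54 → 85
  G: 255 + 0.47×(128−255) = 255 − 59.69 = 195.31 → 195
  B: 46 + 0.47×(128−46) = 46 + 38.54 = 84.54 → 85
rgb(85, 195, 85) = #55C355.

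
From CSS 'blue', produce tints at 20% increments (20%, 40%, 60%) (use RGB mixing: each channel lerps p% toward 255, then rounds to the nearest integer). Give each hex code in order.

#3333FF, #6666FF, #9999FF

CSS blue is rgb(0, 0, 255).
20%: (0 + 51 = 51→51, 0 + 51 = 51→51, 255→255) → #3333FF
40%: (0 + 102 = 102→102, 0 + 102 = 102→102, 255→255) → #6666FF
60%: (0 + 153 = 153→153, 0 + 153 = 153→153, 255→255) → #9999FF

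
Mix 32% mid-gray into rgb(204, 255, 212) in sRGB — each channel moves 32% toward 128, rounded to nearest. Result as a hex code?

#b4d6b9

Per channel, c → c + 0.32(128 − c):
  R: 204 + 0.32×(128−204) = 204 − 24.32 = 179.68 → 180
  G: 255 − 40.64 = 214.36 → 214
  B: 212 + 0.32×(128−212) = 212 − 26.88 = 185.12 → 185
rgb(180, 214, 185) = #b4d6b9.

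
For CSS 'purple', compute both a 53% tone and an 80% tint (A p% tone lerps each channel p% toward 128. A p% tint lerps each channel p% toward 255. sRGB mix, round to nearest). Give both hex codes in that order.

CSS purple is rgb(128, 0, 128).
53% tone:
  R: 128 + 0 = 128 → 128
  G: 0 + 0.53×(128−0) = 0 + 67.84 = 67.84 → 68
  B: 128 + 0.53×(128−128) = 128 + 0 = 128 → 128
  → #804480
80% tint:
  R: 128 + 101.6 = 229.6 → 230
  G: 0 + 0.8×(255−0) = 0 + 204 = 204 → 204
  B: 128 + 0.8×(255−128) = 128 + 101.6 = 229.6 → 230
  → #e6cce6

#804480, #e6cce6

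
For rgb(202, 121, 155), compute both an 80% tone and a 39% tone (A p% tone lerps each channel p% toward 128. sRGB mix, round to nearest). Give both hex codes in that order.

80% tone:
  R: 202 + 0.8×(128−202) = 202 − 59.2 = 142.8 → 143
  G: 121 + 5.6 = 126.6 → 127
  B: 155 + 0.8×(128−155) = 155 − 21.6 = 133.4 → 133
  → #8F7F85
39% tone:
  R: 202 + 0.39×(128−202) = 202 − 28.86 = 173.14 → 173
  G: 121 + 2.73 = 123.73 → 124
  B: 155 + 0.39×(128−155) = 155 − 10.53 = 144.47 → 144
  → #AD7C90

#8F7F85, #AD7C90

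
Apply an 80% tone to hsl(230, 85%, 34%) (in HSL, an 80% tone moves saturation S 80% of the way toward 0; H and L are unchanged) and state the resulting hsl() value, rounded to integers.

hsl(230, 17%, 34%)

S moves 80% from 85 toward 0: 85 − 68 = 17 → 17.
H and L are unchanged.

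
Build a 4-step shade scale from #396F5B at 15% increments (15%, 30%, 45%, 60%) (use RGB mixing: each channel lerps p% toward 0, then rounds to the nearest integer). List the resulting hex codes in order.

#305E4D, #284E40, #1F3D32, #172C24

#396F5B is rgb(57, 111, 91).
15%: (57 − 8.55 = 48.45→48, 111 − 16.65 = 94.35→94, 91 − 13.65 = 77.35→77) → #305E4D
30%: (57 − 17.1 = 39.9→40, 111 − 33.3 = 77.7→78, 91 − 27.3 = 63.7→64) → #284E40
45%: (57 − 25.65 = 31.35→31, 111 − 49.95 = 61.05→61, 91 − 40.95 = 50.05→50) → #1F3D32
60%: (57 − 34.2 = 22.8→23, 111 − 66.6 = 44.4→44, 91 − 54.6 = 36.4→36) → #172C24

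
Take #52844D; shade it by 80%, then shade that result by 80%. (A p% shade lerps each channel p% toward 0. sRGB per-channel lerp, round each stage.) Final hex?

#52844D is rgb(82, 132, 77).
Lerp each channel 80% toward 0:
  R: 82 − 65.6 = 16.4 → 16
  G: 132 − 105.6 = 26.4 → 26
  B: 77 + 0.8×(0−77) = 77 − 61.6 = 15.4 → 15
After the shade: rgb(16, 26, 15) = #101A0F.
Per channel, c → c + 0.8(0 − c):
  R: 16 − 12.8 = 3.2 → 3
  G: 26 + 0.8×(0−26) = 26 − 20.8 = 5.2 → 5
  B: 15 + 0.8×(0−15) = 15 − 12 = 3 → 3
rgb(3, 5, 3) = #030503.

#030503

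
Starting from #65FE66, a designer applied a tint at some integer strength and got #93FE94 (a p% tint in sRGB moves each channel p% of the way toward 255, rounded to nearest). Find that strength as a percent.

30%

#65FE66 is rgb(101, 254, 102); #93FE94 is rgb(147, 254, 148).
On the R channel (widest range): 147 ≈ 101 + (p/100)(255 − 101), so p ≈ 100×(147 − 101)/(255 − 101) = 4600/154 = 29.87.
p = 30 reproduces all three channels after rounding.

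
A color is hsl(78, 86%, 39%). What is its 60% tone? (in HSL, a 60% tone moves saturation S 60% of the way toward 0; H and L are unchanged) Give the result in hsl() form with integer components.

S moves 60% from 86 toward 0: 86 − 51.6 = 34.4 → 34.
H and L are unchanged.

hsl(78, 34%, 39%)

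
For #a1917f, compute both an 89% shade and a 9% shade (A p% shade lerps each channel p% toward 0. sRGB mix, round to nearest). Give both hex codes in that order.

#12100e, #938474

#a1917f is rgb(161, 145, 127).
89% shade:
  R: 161 + 0.89×(0−161) = 161 − 143.29 = 17.71 → 18
  G: 145 + 0.89×(0−145) = 145 − 129.05 = 15.95 → 16
  B: 127 + 0.89×(0−127) = 127 − 113.03 = 13.97 → 14
  → #12100e
9% shade:
  R: 161 − 14.49 = 146.51 → 147
  G: 145 + 0.09×(0−145) = 145 − 13.05 = 131.95 → 132
  B: 127 + 0.09×(0−127) = 127 − 11.43 = 115.57 → 116
  → #938474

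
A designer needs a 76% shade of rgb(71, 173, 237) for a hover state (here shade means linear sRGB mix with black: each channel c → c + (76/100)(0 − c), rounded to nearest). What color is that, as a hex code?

#112a39

A 76% shade moves each channel 76% toward 0:
  R: 71 + 0.76×(0−71) = 71 − 53.96 = 17.04 → 17
  G: 173 + 0.76×(0−173) = 173 − 131.48 = 41.52 → 42
  B: 237 + 0.76×(0−237) = 237 − 180.12 = 56.88 → 57
rgb(17, 42, 57) = #112a39.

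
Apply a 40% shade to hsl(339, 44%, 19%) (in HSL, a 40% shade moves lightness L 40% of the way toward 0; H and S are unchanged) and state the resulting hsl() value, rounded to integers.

L moves 40% from 19 toward 0: 19 − 7.6 = 11.4 → 11.
H and S are unchanged.

hsl(339, 44%, 11%)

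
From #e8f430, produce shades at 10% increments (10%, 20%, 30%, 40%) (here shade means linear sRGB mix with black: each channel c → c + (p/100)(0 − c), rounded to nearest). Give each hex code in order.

#d1dc2b, #bac326, #a2ab22, #8b921d

#e8f430 is rgb(232, 244, 48).
10%: (232 − 23.2 = 208.8→209, 244 − 24.4 = 219.6→220, 48 − 4.8 = 43.2→43) → #d1dc2b
20%: (232 − 46.4 = 185.6→186, 244 − 48.8 = 195.2→195, 48 − 9.6 = 38.4→38) → #bac326
30%: (232 − 69.6 = 162.4→162, 244 − 73.2 = 170.8→171, 48 − 14.4 = 33.6→34) → #a2ab22
40%: (232 − 92.8 = 139.2→139, 244 − 97.6 = 146.4→146, 48 − 19.2 = 28.8→29) → #8b921d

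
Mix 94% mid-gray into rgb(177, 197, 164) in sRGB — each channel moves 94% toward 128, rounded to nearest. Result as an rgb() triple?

rgb(131, 132, 130)

Lerp each channel 94% toward 128:
  R: 177 + 0.94×(128−177) = 177 − 46.06 = 130.94 → 131
  G: 197 + 0.94×(128−197) = 197 − 64.86 = 132.14 → 132
  B: 164 − 33.84 = 130.16 → 130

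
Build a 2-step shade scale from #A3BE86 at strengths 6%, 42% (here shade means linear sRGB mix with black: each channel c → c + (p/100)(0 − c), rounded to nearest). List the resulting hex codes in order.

#99B37E, #5F6E4E

#A3BE86 is rgb(163, 190, 134).
6%: (163 − 9.78 = 153.22→153, 190 − 11.4 = 178.6→179, 134 − 8.04 = 125.96→126) → #99B37E
42%: (163 − 68.46 = 94.54→95, 190 − 79.8 = 110.2→110, 134 − 56.28 = 77.72→78) → #5F6E4E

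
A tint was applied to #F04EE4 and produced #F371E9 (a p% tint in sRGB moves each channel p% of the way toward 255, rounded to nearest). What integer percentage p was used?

#F04EE4 is rgb(240, 78, 228); #F371E9 is rgb(243, 113, 233).
On the G channel (widest range): 113 ≈ 78 + (p/100)(255 − 78), so p ≈ 100×(113 − 78)/(255 − 78) = 3500/177 = 19.77.
p = 20 reproduces all three channels after rounding.

20%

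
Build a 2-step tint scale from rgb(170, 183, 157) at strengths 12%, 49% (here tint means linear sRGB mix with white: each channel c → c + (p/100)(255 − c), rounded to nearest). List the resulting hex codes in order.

#B4C0A9, #D4DACD

12%: (170 + 10.2 = 180.2→180, 183 + 8.64 = 191.64→192, 157 + 11.76 = 168.76→169) → #B4C0A9
49%: (170 + 41.65 = 211.65→212, 183 + 35.28 = 218.28→218, 157 + 48.02 = 205.02→205) → #D4DACD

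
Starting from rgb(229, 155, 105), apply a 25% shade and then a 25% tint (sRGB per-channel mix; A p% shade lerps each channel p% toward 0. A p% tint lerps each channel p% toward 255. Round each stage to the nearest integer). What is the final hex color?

#c1977b

Lerp each channel 25% toward 0:
  R: 229 + 0.25×(0−229) = 229 − 57.25 = 171.75 → 172
  G: 155 − 38.75 = 116.25 → 116
  B: 105 − 26.25 = 78.75 → 79
After the shade: rgb(172, 116, 79) = #ac744f.
Per channel, c → c + 0.25(255 − c):
  R: 172 + 0.25×(255−172) = 172 + 20.75 = 192.75 → 193
  G: 116 + 34.75 = 150.75 → 151
  B: 79 + 44 = 123 → 123
rgb(193, 151, 123) = #c1977b.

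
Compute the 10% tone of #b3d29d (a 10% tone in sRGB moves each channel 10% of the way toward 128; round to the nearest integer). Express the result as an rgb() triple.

rgb(174, 202, 154)

#b3d29d is rgb(179, 210, 157).
Per channel, c → c + 0.1(128 − c):
  R: 179 + 0.1×(128−179) = 179 − 5.1 = 173.9 → 174
  G: 210 + 0.1×(128−210) = 210 − 8.2 = 201.8 → 202
  B: 157 − 2.9 = 154.1 → 154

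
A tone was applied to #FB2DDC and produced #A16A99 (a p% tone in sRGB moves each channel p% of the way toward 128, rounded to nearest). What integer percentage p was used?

73%

#FB2DDC is rgb(251, 45, 220); #A16A99 is rgb(161, 106, 153).
On the R channel (widest range): 161 ≈ 251 + (p/100)(128 − 251), so p ≈ 100×(161 − 251)/(128 − 251) = -9000/-123 = 73.17.
p = 73 reproduces all three channels after rounding.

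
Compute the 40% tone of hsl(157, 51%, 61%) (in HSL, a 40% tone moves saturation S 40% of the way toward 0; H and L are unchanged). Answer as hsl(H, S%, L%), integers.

hsl(157, 31%, 61%)

S moves 40% from 51 toward 0: 51 − 20.4 = 30.6 → 31.
H and L are unchanged.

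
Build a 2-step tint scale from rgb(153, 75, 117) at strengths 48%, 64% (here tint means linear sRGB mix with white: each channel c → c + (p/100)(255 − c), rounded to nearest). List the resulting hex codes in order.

48%: (153 + 48.96 = 201.96→202, 75 + 86.4 = 161.4→161, 117 + 66.24 = 183.24→183) → #caa1b7
64%: (153 + 65.28 = 218.28→218, 75 + 115.2 = 190.2→190, 117 + 88.32 = 205.32→205) → #dabecd

#caa1b7, #dabecd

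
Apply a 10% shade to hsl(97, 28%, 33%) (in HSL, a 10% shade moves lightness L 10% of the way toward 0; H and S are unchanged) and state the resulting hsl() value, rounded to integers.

hsl(97, 28%, 30%)

L moves 10% from 33 toward 0: 33 − 3.3 = 29.7 → 30.
H and S are unchanged.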